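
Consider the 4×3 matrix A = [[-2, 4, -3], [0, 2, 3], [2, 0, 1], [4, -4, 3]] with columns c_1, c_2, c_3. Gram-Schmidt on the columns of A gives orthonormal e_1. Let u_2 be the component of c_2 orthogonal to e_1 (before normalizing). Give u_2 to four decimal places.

c_1 = (-2, 0, 2, 4); ‖c_1‖ = 4.8990, so e_1 = (-0.4082, 0.0000, 0.4082, 0.8165).
e_1·c_2 = (-0.4082)·4 + 0.0000·2 + 0.4082·0 + 0.8165·(-4) = -4.8990.
u_2 = c_2 + 4.8990·e_1 = (2.0000, 2.0000, 2.0000, 0.0000).

u_2 = (2.0000, 2.0000, 2.0000, 0.0000)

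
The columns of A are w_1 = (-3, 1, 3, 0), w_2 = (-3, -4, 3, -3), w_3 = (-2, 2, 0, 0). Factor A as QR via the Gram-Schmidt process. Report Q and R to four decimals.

Q = [[-0.6882, -0.1381, -0.5619], [0.2294, -0.8286, 0.2634], [0.6882, 0.1381, -0.6497], [0.0000, -0.5247, -0.4390]], R = [[4.3589, 3.2118, 1.8353], [0.0000, 5.7170, -1.3809], [0.0000, 0.0000, 1.6506]]

e_1 = w_1/‖w_1‖ = (-3, 1, 3, 0)/4.3589 = (-0.6882, 0.2294, 0.6882, 0.0000).
r_{12} = e_1·w_2 = 3.2118.
u_2 = w_2 − 3.2118·e_1 = (-0.7895, -4.7368, 0.7895, -3.0000).
‖u_2‖ = 5.7170, so e_2 = (-0.1381, -0.8286, 0.1381, -0.5247).
r_{13} = e_1·w_3 = 1.8353; r_{23} = e_2·w_3 = -1.3809.
u_3 = w_3 − 1.8353·e_1 + 1.3809·e_2 = (-0.9275, 0.4348, -1.0725, -0.7246).
‖u_3‖ = 1.6506, so e_3 = (-0.5619, 0.2634, -0.6497, -0.4390).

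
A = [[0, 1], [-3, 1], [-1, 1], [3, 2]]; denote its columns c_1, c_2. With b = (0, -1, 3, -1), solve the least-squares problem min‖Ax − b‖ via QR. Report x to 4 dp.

x = (-0.1628, 0.0465)

e_1 = c_1/‖c_1‖ = (0, -3, -1, 3)/4.3589 = (0.0000, -0.6882, -0.2294, 0.6882).
r_{12} = e_1·c_2 = 0.4588.
u_2 = c_2 − 0.4588·e_1 = (1.0000, 1.3158, 1.1053, 1.6842).
‖u_2‖ = 2.6057, so e_2 = (0.3838, 0.5050, 0.4242, 0.6464).
Qᵀb = (-0.6882, 0.1212).
Back-substitute: x_2 = 0.1212/2.6057 = 0.0465.
x_1 = (-0.6882 − 0.4588·0.0465)/4.3589 = -0.1628.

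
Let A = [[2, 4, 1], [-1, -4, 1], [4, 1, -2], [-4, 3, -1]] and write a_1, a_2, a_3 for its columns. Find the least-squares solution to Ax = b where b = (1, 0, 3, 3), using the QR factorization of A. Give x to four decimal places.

a_1 = (2, -1, 4, -4); ‖a_1‖ = 6.0828, so e_1 = (0.3288, -0.1644, 0.6576, -0.6576).
e_1·a_2 = 0.3288·4 + (-0.1644)·(-4) + 0.6576·1 + (-0.6576)·3 = 0.6576.
u_2 = a_2 − 0.6576·e_1 = (3.7838, -3.8919, 0.5676, 3.4324).
‖u_2‖ = 6.4473, so e_2 = (0.5869, -0.6036, 0.0880, 0.5324).
e_1·a_3 = 0.3288·1 + (-0.1644)·1 + 0.6576·(-2) + (-0.6576)·(-1) = -0.4932; e_2·a_3 = 0.5869·1 + (-0.6036)·1 + 0.0880·(-2) + 0.5324·(-1) = -0.7252.
u_3 = a_3 + 0.4932·e_1 + 0.7252·e_2 = (1.5878, 0.4811, -1.6118, -0.9382).
‖u_3‖ = 2.4962, so e_3 = (0.6361, 0.1928, -0.6457, -0.3759).
Qᵀb = (0.3288, 2.4481, -2.4287).
Back-substitute: x_3 = -2.4287/2.4962 = -0.9730.
x_2 = (2.4481 + 0.7252·(-0.9730))/6.4473 = 0.2703.
x_1 = (0.3288 − 0.6576·0.2703 + 0.4932·(-0.9730))/6.0828 = -0.0541.

x = (-0.0541, 0.2703, -0.9730)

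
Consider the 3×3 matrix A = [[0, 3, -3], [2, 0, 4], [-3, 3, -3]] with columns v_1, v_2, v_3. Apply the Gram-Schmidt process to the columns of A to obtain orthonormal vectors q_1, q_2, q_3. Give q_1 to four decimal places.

q_1 = v_1/‖v_1‖ = (0, 2, -3)/3.6056 = (0.0000, 0.5547, -0.8321).

q_1 = (0.0000, 0.5547, -0.8321)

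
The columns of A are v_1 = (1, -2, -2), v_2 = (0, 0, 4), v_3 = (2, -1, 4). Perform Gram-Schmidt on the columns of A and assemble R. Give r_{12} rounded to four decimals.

r_{12} = -2.6667

q_1 = v_1/‖v_1‖ = (1, -2, -2)/3.0000 = (0.3333, -0.6667, -0.6667).
r_{12} = q_1·v_2 = -2.6667.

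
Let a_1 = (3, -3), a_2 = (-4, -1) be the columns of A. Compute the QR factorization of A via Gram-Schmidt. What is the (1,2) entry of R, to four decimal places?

r_{12} = -2.1213

q_1 = a_1/‖a_1‖ = (3, -3)/4.2426 = (0.7071, -0.7071).
r_{12} = q_1·a_2 = -2.1213.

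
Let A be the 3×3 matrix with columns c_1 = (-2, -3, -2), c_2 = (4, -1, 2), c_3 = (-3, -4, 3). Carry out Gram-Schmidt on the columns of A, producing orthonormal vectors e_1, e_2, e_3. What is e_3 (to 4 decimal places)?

e_3 = (-0.4815, -0.2408, 0.8427)

c_1 = (-2, -3, -2); ‖c_1‖ = 4.1231, so e_1 = (-0.4851, -0.7276, -0.4851).
e_1·c_2 = (-0.4851)·4 + (-0.7276)·(-1) + (-0.4851)·2 = -2.1828.
u_2 = c_2 + 2.1828·e_1 = (2.9412, -2.5882, 0.9412).
‖u_2‖ = 4.0293, so e_2 = (0.7299, -0.6424, 0.2336).
e_1·c_3 = (-0.4851)·(-3) + (-0.7276)·(-4) + (-0.4851)·3 = 2.9104; e_2·c_3 = 0.7299·(-3) + (-0.6424)·(-4) + 0.2336·3 = 1.0803.
u_3 = c_3 − 2.9104·e_1 − 1.0803·e_2 = (-2.3768, -1.1884, 4.1594).
‖u_3‖ = 4.9358, so e_3 = (-0.4815, -0.2408, 0.8427).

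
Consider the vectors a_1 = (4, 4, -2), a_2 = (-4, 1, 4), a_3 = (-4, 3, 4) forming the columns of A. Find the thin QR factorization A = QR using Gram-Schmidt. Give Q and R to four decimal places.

q_1 = a_1/‖a_1‖ = (4, 4, -2)/6.0000 = (0.6667, 0.6667, -0.3333).
r_{12} = q_1·a_2 = -3.3333.
u_2 = a_2 + 3.3333·q_1 = (-1.7778, 3.2222, 2.8889).
‖u_2‖ = 4.6786, so q_2 = (-0.3800, 0.6887, 0.6175).
r_{13} = q_1·a_3 = -2.0000; r_{23} = q_2·a_3 = 6.0560.
u_3 = a_3 + 2.0000·q_1 − 6.0560·q_2 = (-0.3655, 0.1624, -0.4061).
‖u_3‖ = 0.5700, so q_3 = (-0.6412, 0.2850, -0.7125).

Q = [[0.6667, -0.3800, -0.6412], [0.6667, 0.6887, 0.2850], [-0.3333, 0.6175, -0.7125]], R = [[6.0000, -3.3333, -2.0000], [0.0000, 4.6786, 6.0560], [0.0000, 0.0000, 0.5700]]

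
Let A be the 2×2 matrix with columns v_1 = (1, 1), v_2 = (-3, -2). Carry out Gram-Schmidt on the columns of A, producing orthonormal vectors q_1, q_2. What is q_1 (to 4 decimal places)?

q_1 = (0.7071, 0.7071)

q_1 = v_1/‖v_1‖ = (1, 1)/1.4142 = (0.7071, 0.7071).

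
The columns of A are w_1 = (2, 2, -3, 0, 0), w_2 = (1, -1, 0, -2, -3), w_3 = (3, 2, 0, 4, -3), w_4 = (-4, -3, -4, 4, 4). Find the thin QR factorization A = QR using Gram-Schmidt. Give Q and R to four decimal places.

Q = [[0.4851, 0.2582, 0.2995, -0.2890], [0.4851, -0.2582, 0.1695, -0.6093], [-0.7276, 0.0000, 0.3127, -0.5989], [0.0000, -0.5164, 0.7560, 0.4010], [0.0000, -0.7746, -0.4607, -0.1606]], R = [[4.1231, 0.0000, 2.4254, -0.4851], [0.0000, 3.8730, 0.5164, -5.4222], [0.0000, 0.0000, 5.6437, -1.7761], [0.0000, 0.0000, 0.0000, 6.3412]]

e_1 = w_1/‖w_1‖ = (2, 2, -3, 0, 0)/4.1231 = (0.4851, 0.4851, -0.7276, 0.0000, 0.0000).
r_{12} = e_1·w_2 = 0.0000.
u_2 = w_2 + 0.0000·e_1 = (1.0000, -1.0000, 0.0000, -2.0000, -3.0000).
‖u_2‖ = 3.8730, so e_2 = (0.2582, -0.2582, 0.0000, -0.5164, -0.7746).
r_{13} = e_1·w_3 = 2.4254; r_{23} = e_2·w_3 = 0.5164.
u_3 = w_3 − 2.4254·e_1 − 0.5164·e_2 = (1.6902, 0.9569, 1.7647, 4.2667, -2.6000).
‖u_3‖ = 5.6437, so e_3 = (0.2995, 0.1695, 0.3127, 0.7560, -0.4607).
r_{14} = e_1·w_4 = -0.4851; r_{24} = e_2·w_4 = -5.4222; r_{34} = e_3·w_4 = -1.7761.
u_4 = w_4 + 0.4851·e_1 + 5.4222·e_2 + 1.7761·e_3 = (-1.8328, -3.8636, -3.7976, 2.5427, -1.0182).
‖u_4‖ = 6.3412, so e_4 = (-0.2890, -0.6093, -0.5989, 0.4010, -0.1606).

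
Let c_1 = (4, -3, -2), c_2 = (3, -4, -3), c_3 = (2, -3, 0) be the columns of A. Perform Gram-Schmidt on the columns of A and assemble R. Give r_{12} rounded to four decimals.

r_{12} = 5.5709

c_1 = (4, -3, -2); ‖c_1‖ = 5.3852, so e_1 = (0.7428, -0.5571, -0.3714).
r_{12} = e_1·c_2 = 5.5709.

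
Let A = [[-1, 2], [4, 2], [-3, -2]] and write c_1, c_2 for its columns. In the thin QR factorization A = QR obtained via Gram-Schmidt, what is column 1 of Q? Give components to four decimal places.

q_1 = (-0.1961, 0.7845, -0.5883)

c_1 = (-1, 4, -3); ‖c_1‖ = 5.0990, so q_1 = (-0.1961, 0.7845, -0.5883).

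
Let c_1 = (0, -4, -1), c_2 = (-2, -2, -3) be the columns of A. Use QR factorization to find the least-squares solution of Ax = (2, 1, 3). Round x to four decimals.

x = (0.2738, -1.0595)

c_1 = (0, -4, -1); ‖c_1‖ = 4.1231, so q_1 = (0.0000, -0.9701, -0.2425).
q_1·c_2 = 0.0000·(-2) + (-0.9701)·(-2) + (-0.2425)·(-3) = 2.6679.
u_2 = c_2 − 2.6679·q_1 = (-2.0000, 0.5882, -2.3529).
‖u_2‖ = 3.1436, so q_2 = (-0.6362, 0.1871, -0.7485).
Qᵀb = (-1.6977, -3.3307).
Back-substitute: x_2 = -3.3307/3.1436 = -1.0595.
x_1 = (-1.6977 − 2.6679·(-1.0595))/4.1231 = 0.2738.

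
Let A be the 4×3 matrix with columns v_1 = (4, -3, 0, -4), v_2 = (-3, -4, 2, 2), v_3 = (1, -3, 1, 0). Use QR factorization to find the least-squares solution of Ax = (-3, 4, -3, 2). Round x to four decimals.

x = (-0.3821, 0.0443, -1.2291)

v_1 = (4, -3, 0, -4); ‖v_1‖ = 6.4031, so e_1 = (0.6247, -0.4685, 0.0000, -0.6247).
e_1·v_2 = 0.6247·(-3) + (-0.4685)·(-4) + 0.0000·2 + (-0.6247)·2 = -1.2494.
u_2 = v_2 + 1.2494·e_1 = (-2.2195, -4.5854, 2.0000, 1.2195).
‖u_2‖ = 5.6071, so e_2 = (-0.3958, -0.8178, 0.3567, 0.2175).
e_1·v_3 = 0.6247·1 + (-0.4685)·(-3) + 0.0000·1 + (-0.6247)·0 = 2.0303; e_2·v_3 = (-0.3958)·1 + (-0.8178)·(-3) + 0.3567·1 + 0.2175·0 = 2.4142.
u_3 = v_3 − 2.0303·e_1 − 2.4142·e_2 = (0.6874, -0.0745, 0.1389, 0.7432).
‖u_3‖ = 1.0245, so e_3 = (0.6709, -0.0727, 0.1355, 0.7254).
Qᵀb = (-4.9976, -2.7187, -1.2593).
Back-substitute: x_3 = -1.2593/1.0245 = -1.2291.
x_2 = (-2.7187 − 2.4142·(-1.2291))/5.6071 = 0.0443.
x_1 = (-4.9976 + 1.2494·0.0443 − 2.0303·(-1.2291))/6.4031 = -0.3821.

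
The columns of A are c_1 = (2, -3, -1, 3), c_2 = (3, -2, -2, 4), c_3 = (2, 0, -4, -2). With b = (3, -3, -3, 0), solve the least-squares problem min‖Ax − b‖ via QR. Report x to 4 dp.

x = (1.4348, -0.6377, 0.7899)

q_1 = c_1/‖c_1‖ = (2, -3, -1, 3)/4.7958 = (0.4170, -0.6255, -0.2085, 0.6255).
r_{12} = q_1·c_2 = 5.4214.
u_2 = c_2 − 5.4214·q_1 = (0.7391, 1.3913, -0.8696, 0.6087).
‖u_2‖ = 1.8997, so q_2 = (0.3891, 0.7324, -0.4577, 0.3204).
r_{13} = q_1·c_3 = 0.4170; r_{23} = q_2·c_3 = 1.9683.
u_3 = c_3 − 0.4170·q_1 − 1.9683·q_2 = (1.0602, -1.1807, -3.0120, -2.8916).
‖u_3‖ = 4.4667, so q_3 = (0.2374, -0.2643, -0.6743, -0.6474).
Qᵀb = (3.7533, 0.3433, 3.5281).
Back-substitute: x_3 = 3.5281/4.4667 = 0.7899.
x_2 = (0.3433 − 1.9683·0.7899)/1.8997 = -0.6377.
x_1 = (3.7533 − 5.4214·(-0.6377) − 0.4170·0.7899)/4.7958 = 1.4348.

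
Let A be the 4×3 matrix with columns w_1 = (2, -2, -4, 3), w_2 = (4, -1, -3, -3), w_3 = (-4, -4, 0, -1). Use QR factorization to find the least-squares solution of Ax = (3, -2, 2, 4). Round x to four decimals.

w_1 = (2, -2, -4, 3); ‖w_1‖ = 5.7446, so q_1 = (0.3482, -0.3482, -0.6963, 0.5222).
q_1·w_2 = 0.3482·4 + (-0.3482)·(-1) + (-0.6963)·(-3) + 0.5222·(-3) = 2.2630.
u_2 = w_2 − 2.2630·q_1 = (3.2121, -0.2121, -1.4242, -4.1818).
‖u_2‖ = 5.4661, so q_2 = (0.5876, -0.0388, -0.2606, -0.7650).
q_1·w_3 = 0.3482·(-4) + (-0.3482)·(-4) + (-0.6963)·0 + 0.5222·(-1) = -0.5222; q_2·w_3 = 0.5876·(-4) + (-0.0388)·(-4) + (-0.2606)·0 + (-0.7650)·(-1) = -1.4303.
u_3 = w_3 + 0.5222·q_1 + 1.4303·q_2 = (-2.9777, -4.2373, -0.7363, -1.8215).
‖u_3‖ = 5.5391, so q_3 = (-0.5376, -0.7650, -0.1329, -0.3288).
Qᵀb = (2.4371, -1.7407, -1.6640).
Back-substitute: x_3 = -1.6640/5.5391 = -0.3004.
x_2 = (-1.7407 + 1.4303·(-0.3004))/5.4661 = -0.3971.
x_1 = (2.4371 − 2.2630·(-0.3971) + 0.5222·(-0.3004))/5.7446 = 0.5534.

x = (0.5534, -0.3971, -0.3004)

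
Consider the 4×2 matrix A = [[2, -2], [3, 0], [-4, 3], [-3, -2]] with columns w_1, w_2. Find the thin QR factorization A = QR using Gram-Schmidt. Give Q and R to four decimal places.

Q = [[0.3244, -0.3888], [0.4867, 0.2083], [-0.6489, 0.5137], [-0.4867, -0.7359]], R = [[6.1644, -1.6222], [0.0000, 3.7906]]

w_1 = (2, 3, -4, -3); ‖w_1‖ = 6.1644, so q_1 = (0.3244, 0.4867, -0.6489, -0.4867).
q_1·w_2 = 0.3244·(-2) + 0.4867·0 + (-0.6489)·3 + (-0.4867)·(-2) = -1.6222.
u_2 = w_2 + 1.6222·q_1 = (-1.4737, 0.7895, 1.9474, -2.7895).
‖u_2‖ = 3.7906, so q_2 = (-0.3888, 0.2083, 0.5137, -0.7359).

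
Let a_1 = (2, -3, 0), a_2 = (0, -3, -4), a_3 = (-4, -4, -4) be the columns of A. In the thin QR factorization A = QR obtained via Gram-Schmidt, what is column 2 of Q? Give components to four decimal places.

e_2 = (-0.3196, -0.2131, -0.9233)

a_1 = (2, -3, 0); ‖a_1‖ = 3.6056, so e_1 = (0.5547, -0.8321, 0.0000).
e_1·a_2 = 0.5547·0 + (-0.8321)·(-3) + 0.0000·(-4) = 2.4962.
u_2 = a_2 − 2.4962·e_1 = (-1.3846, -0.9231, -4.0000).
‖u_2‖ = 4.3323, so e_2 = (-0.3196, -0.2131, -0.9233).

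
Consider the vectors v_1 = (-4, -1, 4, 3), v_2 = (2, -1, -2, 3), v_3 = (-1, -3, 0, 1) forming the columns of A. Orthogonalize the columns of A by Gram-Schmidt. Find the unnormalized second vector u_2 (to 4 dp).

v_1 = (-4, -1, 4, 3); ‖v_1‖ = 6.4807, so q_1 = (-0.6172, -0.1543, 0.6172, 0.4629).
q_1·v_2 = (-0.6172)·2 + (-0.1543)·(-1) + 0.6172·(-2) + 0.4629·3 = -0.9258.
u_2 = v_2 + 0.9258·q_1 = (1.4286, -1.1429, -1.4286, 3.4286).

u_2 = (1.4286, -1.1429, -1.4286, 3.4286)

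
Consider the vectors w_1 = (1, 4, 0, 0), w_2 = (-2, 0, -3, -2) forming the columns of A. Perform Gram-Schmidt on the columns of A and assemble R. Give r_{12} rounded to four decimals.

e_1 = w_1/‖w_1‖ = (1, 4, 0, 0)/4.1231 = (0.2425, 0.9701, 0.0000, 0.0000).
r_{12} = e_1·w_2 = -0.4851.

r_{12} = -0.4851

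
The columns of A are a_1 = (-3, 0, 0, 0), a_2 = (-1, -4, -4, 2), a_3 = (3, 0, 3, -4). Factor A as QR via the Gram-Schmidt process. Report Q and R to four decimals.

Q = [[-1.0000, 0.0000, 0.0000], [0.0000, -0.6667, -0.5963], [0.0000, -0.6667, 0.2087], [0.0000, 0.3333, -0.7752]], R = [[3.0000, 1.0000, -3.0000], [0.0000, 6.0000, -3.3333], [0.0000, 0.0000, 3.7268]]

a_1 = (-3, 0, 0, 0); ‖a_1‖ = 3.0000, so q_1 = (-1.0000, 0.0000, 0.0000, 0.0000).
q_1·a_2 = (-1.0000)·(-1) + 0.0000·(-4) + 0.0000·(-4) + 0.0000·2 = 1.0000.
u_2 = a_2 − 1.0000·q_1 = (0.0000, -4.0000, -4.0000, 2.0000).
‖u_2‖ = 6.0000, so q_2 = (0.0000, -0.6667, -0.6667, 0.3333).
q_1·a_3 = (-1.0000)·3 + 0.0000·0 + 0.0000·3 + 0.0000·(-4) = -3.0000; q_2·a_3 = 0.0000·3 + (-0.6667)·0 + (-0.6667)·3 + 0.3333·(-4) = -3.3333.
u_3 = a_3 + 3.0000·q_1 + 3.3333·q_2 = (0.0000, -2.2222, 0.7778, -2.8889).
‖u_3‖ = 3.7268, so q_3 = (0.0000, -0.5963, 0.2087, -0.7752).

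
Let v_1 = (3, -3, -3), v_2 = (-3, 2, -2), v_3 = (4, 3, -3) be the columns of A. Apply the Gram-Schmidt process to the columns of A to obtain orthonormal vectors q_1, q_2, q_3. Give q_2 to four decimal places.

q_2 = (-0.5345, 0.2673, -0.8018)

q_1 = v_1/‖v_1‖ = (3, -3, -3)/5.1962 = (0.5774, -0.5774, -0.5774).
r_{12} = q_1·v_2 = -1.7321.
u_2 = v_2 + 1.7321·q_1 = (-2.0000, 1.0000, -3.0000).
‖u_2‖ = 3.7417, so q_2 = (-0.5345, 0.2673, -0.8018).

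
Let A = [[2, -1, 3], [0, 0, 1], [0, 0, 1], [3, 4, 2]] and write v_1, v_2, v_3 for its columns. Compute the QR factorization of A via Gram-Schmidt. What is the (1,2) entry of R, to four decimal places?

r_{12} = 2.7735

e_1 = v_1/‖v_1‖ = (2, 0, 0, 3)/3.6056 = (0.5547, 0.0000, 0.0000, 0.8321).
r_{12} = e_1·v_2 = 2.7735.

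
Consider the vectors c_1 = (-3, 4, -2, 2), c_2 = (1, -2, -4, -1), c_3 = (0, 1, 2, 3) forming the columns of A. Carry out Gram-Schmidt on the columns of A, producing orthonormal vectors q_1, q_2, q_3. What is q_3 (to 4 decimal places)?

q_3 = (0.3486, -0.2121, -0.0349, 0.9123)

q_1 = c_1/‖c_1‖ = (-3, 4, -2, 2)/5.7446 = (-0.5222, 0.6963, -0.3482, 0.3482).
r_{12} = q_1·c_2 = -0.8704.
u_2 = c_2 + 0.8704·q_1 = (0.5455, -1.3939, -4.3030, -0.6970).
‖u_2‖ = 4.6090, so q_2 = (0.1183, -0.3024, -0.9336, -0.1512).
r_{13} = q_1·c_3 = 1.0445; r_{23} = q_2·c_3 = -2.6234.
u_3 = c_3 − 1.0445·q_1 + 2.6234·q_2 = (0.8559, -0.5207, -0.0856, 2.2397).
‖u_3‖ = 2.4550, so q_3 = (0.3486, -0.2121, -0.0349, 0.9123).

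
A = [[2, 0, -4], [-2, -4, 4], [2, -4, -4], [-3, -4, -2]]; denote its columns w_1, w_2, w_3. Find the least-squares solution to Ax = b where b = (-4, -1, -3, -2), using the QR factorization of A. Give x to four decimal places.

w_1 = (2, -2, 2, -3); ‖w_1‖ = 4.5826, so q_1 = (0.4364, -0.4364, 0.4364, -0.6547).
q_1·w_2 = 0.4364·0 + (-0.4364)·(-4) + 0.4364·(-4) + (-0.6547)·(-4) = 2.6186.
u_2 = w_2 − 2.6186·q_1 = (-1.1429, -2.8571, -5.1429, -2.2857).
‖u_2‖ = 6.4143, so q_2 = (-0.1782, -0.4454, -0.8018, -0.3563).
q_1·w_3 = 0.4364·(-4) + (-0.4364)·4 + 0.4364·(-4) + (-0.6547)·(-2) = -3.9279; q_2·w_3 = (-0.1782)·(-4) + (-0.4454)·4 + (-0.8018)·(-4) + (-0.3563)·(-2) = 2.8508.
u_3 = w_3 + 3.9279·q_1 − 2.8508·q_2 = (-1.7778, 3.5556, 0.0000, -3.5556).
‖u_3‖ = 5.3333, so q_3 = (-0.3333, 0.6667, 0.0000, -0.6667).
Qᵀb = (-1.3093, 4.2762, 2.0000).
Back-substitute: x_3 = 2.0000/5.3333 = 0.3750.
x_2 = (4.2762 − 2.8508·0.3750)/6.4143 = 0.5000.
x_1 = (-1.3093 − 2.6186·0.5000 + 3.9279·0.3750)/4.5826 = -0.2500.

x = (-0.2500, 0.5000, 0.3750)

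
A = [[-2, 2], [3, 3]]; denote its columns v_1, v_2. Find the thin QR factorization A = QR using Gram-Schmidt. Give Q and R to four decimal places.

Q = [[-0.5547, 0.8321], [0.8321, 0.5547]], R = [[3.6056, 1.3868], [0.0000, 3.3282]]

v_1 = (-2, 3); ‖v_1‖ = 3.6056, so q_1 = (-0.5547, 0.8321).
q_1·v_2 = (-0.5547)·2 + 0.8321·3 = 1.3868.
u_2 = v_2 − 1.3868·q_1 = (2.7692, 1.8462).
‖u_2‖ = 3.3282, so q_2 = (0.8321, 0.5547).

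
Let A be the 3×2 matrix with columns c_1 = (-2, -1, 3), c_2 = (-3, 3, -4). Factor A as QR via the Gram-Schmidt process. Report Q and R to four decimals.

c_1 = (-2, -1, 3); ‖c_1‖ = 3.7417, so q_1 = (-0.5345, -0.2673, 0.8018).
q_1·c_2 = (-0.5345)·(-3) + (-0.2673)·3 + 0.8018·(-4) = -2.4054.
u_2 = c_2 + 2.4054·q_1 = (-4.2857, 2.3571, -2.0714).
‖u_2‖ = 5.3117, so q_2 = (-0.8068, 0.4438, -0.3900).

Q = [[-0.5345, -0.8068], [-0.2673, 0.4438], [0.8018, -0.3900]], R = [[3.7417, -2.4054], [0.0000, 5.3117]]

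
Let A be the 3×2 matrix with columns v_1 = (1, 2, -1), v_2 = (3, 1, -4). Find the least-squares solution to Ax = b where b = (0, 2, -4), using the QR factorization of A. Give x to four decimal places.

e_1 = v_1/‖v_1‖ = (1, 2, -1)/2.4495 = (0.4082, 0.8165, -0.4082).
r_{12} = e_1·v_2 = 3.6742.
u_2 = v_2 − 3.6742·e_1 = (1.5000, -2.0000, -2.5000).
‖u_2‖ = 3.5355, so e_2 = (0.4243, -0.5657, -0.7071).
Qᵀb = (3.2660, 1.6971).
Back-substitute: x_2 = 1.6971/3.5355 = 0.4800.
x_1 = (3.2660 − 3.6742·0.4800)/2.4495 = 0.6133.

x = (0.6133, 0.4800)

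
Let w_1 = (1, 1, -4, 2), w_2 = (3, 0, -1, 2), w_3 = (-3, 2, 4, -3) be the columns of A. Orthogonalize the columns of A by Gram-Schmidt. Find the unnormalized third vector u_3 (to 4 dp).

w_1 = (1, 1, -4, 2); ‖w_1‖ = 4.6904, so e_1 = (0.2132, 0.2132, -0.8528, 0.4264).
e_1·w_2 = 0.2132·3 + 0.2132·0 + (-0.8528)·(-1) + 0.4264·2 = 2.3452.
u_2 = w_2 − 2.3452·e_1 = (2.5000, -0.5000, 1.0000, 1.0000).
‖u_2‖ = 2.9155, so e_2 = (0.8575, -0.1715, 0.3430, 0.3430).
e_1·w_3 = 0.2132·(-3) + 0.2132·2 + (-0.8528)·4 + 0.4264·(-3) = -4.9036; e_2·w_3 = 0.8575·(-3) + (-0.1715)·2 + 0.3430·4 + 0.3430·(-3) = -2.5725.
u_3 = w_3 + 4.9036·e_1 + 2.5725·e_2 = (0.2513, 2.6043, 0.7005, -0.0267).

u_3 = (0.2513, 2.6043, 0.7005, -0.0267)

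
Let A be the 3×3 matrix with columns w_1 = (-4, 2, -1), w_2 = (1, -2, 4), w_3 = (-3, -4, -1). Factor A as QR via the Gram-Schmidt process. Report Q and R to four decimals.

Q = [[-0.8729, -0.3419, -0.3482], [0.4364, -0.2279, -0.8704], [-0.2182, 0.9117, -0.3482]], R = [[4.5826, -2.6186, 1.0911], [0.0000, 3.7607, 1.0256], [0.0000, 0.0000, 4.8742]]

w_1 = (-4, 2, -1); ‖w_1‖ = 4.5826, so q_1 = (-0.8729, 0.4364, -0.2182).
q_1·w_2 = (-0.8729)·1 + 0.4364·(-2) + (-0.2182)·4 = -2.6186.
u_2 = w_2 + 2.6186·q_1 = (-1.2857, -0.8571, 3.4286).
‖u_2‖ = 3.7607, so q_2 = (-0.3419, -0.2279, 0.9117).
q_1·w_3 = (-0.8729)·(-3) + 0.4364·(-4) + (-0.2182)·(-1) = 1.0911; q_2·w_3 = (-0.3419)·(-3) + (-0.2279)·(-4) + 0.9117·(-1) = 1.0256.
u_3 = w_3 − 1.0911·q_1 − 1.0256·q_2 = (-1.6970, -4.2424, -1.6970).
‖u_3‖ = 4.8742, so q_3 = (-0.3482, -0.8704, -0.3482).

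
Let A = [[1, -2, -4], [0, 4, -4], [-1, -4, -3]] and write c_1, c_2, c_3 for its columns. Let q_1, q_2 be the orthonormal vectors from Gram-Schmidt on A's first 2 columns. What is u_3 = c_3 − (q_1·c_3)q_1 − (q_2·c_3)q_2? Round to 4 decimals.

u_3 = (-3.0588, -4.5882, -3.0588)

q_1 = c_1/‖c_1‖ = (1, 0, -1)/1.4142 = (0.7071, 0.0000, -0.7071).
r_{12} = q_1·c_2 = 1.4142.
u_2 = c_2 − 1.4142·q_1 = (-3.0000, 4.0000, -3.0000).
‖u_2‖ = 5.8310, so q_2 = (-0.5145, 0.6860, -0.5145).
r_{13} = q_1·c_3 = -0.7071; r_{23} = q_2·c_3 = 0.8575.
u_3 = c_3 + 0.7071·q_1 − 0.8575·q_2 = (-3.0588, -4.5882, -3.0588).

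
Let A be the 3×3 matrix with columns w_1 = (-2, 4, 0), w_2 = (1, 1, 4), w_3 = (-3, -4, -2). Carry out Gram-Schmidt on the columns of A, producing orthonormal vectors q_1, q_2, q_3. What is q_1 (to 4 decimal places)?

q_1 = (-0.4472, 0.8944, 0.0000)

w_1 = (-2, 4, 0); ‖w_1‖ = 4.4721, so q_1 = (-0.4472, 0.8944, 0.0000).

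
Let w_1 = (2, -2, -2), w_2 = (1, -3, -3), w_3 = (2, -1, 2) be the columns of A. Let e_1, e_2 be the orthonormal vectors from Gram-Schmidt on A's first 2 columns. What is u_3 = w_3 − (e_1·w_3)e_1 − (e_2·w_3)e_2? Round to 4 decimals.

u_3 = (0.0000, -1.5000, 1.5000)

e_1 = w_1/‖w_1‖ = (2, -2, -2)/3.4641 = (0.5774, -0.5774, -0.5774).
r_{12} = e_1·w_2 = 4.0415.
u_2 = w_2 − 4.0415·e_1 = (-1.3333, -0.6667, -0.6667).
‖u_2‖ = 1.6330, so e_2 = (-0.8165, -0.4082, -0.4082).
r_{13} = e_1·w_3 = 0.5774; r_{23} = e_2·w_3 = -2.0412.
u_3 = w_3 − 0.5774·e_1 + 2.0412·e_2 = (0.0000, -1.5000, 1.5000).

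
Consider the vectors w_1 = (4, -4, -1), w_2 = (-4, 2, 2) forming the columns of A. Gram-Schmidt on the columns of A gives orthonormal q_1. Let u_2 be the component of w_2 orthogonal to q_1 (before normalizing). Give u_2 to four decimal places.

w_1 = (4, -4, -1); ‖w_1‖ = 5.7446, so q_1 = (0.6963, -0.6963, -0.1741).
q_1·w_2 = 0.6963·(-4) + (-0.6963)·2 + (-0.1741)·2 = -4.5260.
u_2 = w_2 + 4.5260·q_1 = (-0.8485, -1.1515, 1.2121).

u_2 = (-0.8485, -1.1515, 1.2121)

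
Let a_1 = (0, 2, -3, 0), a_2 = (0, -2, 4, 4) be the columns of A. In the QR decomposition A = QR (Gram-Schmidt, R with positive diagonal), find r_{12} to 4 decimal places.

r_{12} = -4.4376

a_1 = (0, 2, -3, 0); ‖a_1‖ = 3.6056, so e_1 = (0.0000, 0.5547, -0.8321, 0.0000).
r_{12} = e_1·a_2 = -4.4376.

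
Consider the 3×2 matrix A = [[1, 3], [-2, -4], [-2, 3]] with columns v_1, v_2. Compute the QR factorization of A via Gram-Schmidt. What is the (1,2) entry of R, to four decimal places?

r_{12} = 1.6667

v_1 = (1, -2, -2); ‖v_1‖ = 3.0000, so q_1 = (0.3333, -0.6667, -0.6667).
r_{12} = q_1·v_2 = 1.6667.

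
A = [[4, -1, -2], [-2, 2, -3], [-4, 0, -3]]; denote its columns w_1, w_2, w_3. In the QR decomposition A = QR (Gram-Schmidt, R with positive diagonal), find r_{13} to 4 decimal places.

q_1 = w_1/‖w_1‖ = (4, -2, -4)/6.0000 = (0.6667, -0.3333, -0.6667).
r_{13} = q_1·w_3 = 1.6667.

r_{13} = 1.6667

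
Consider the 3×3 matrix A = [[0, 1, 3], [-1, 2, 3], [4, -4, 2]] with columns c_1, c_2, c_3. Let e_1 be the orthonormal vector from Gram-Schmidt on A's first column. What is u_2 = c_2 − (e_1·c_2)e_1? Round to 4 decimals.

c_1 = (0, -1, 4); ‖c_1‖ = 4.1231, so e_1 = (0.0000, -0.2425, 0.9701).
e_1·c_2 = 0.0000·1 + (-0.2425)·2 + 0.9701·(-4) = -4.3656.
u_2 = c_2 + 4.3656·e_1 = (1.0000, 0.9412, 0.2353).

u_2 = (1.0000, 0.9412, 0.2353)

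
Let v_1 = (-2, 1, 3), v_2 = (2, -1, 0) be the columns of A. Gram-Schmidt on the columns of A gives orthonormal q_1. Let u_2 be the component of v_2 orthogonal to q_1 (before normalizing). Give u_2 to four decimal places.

u_2 = (1.2857, -0.6429, 1.0714)

q_1 = v_1/‖v_1‖ = (-2, 1, 3)/3.7417 = (-0.5345, 0.2673, 0.8018).
r_{12} = q_1·v_2 = -1.3363.
u_2 = v_2 + 1.3363·q_1 = (1.2857, -0.6429, 1.0714).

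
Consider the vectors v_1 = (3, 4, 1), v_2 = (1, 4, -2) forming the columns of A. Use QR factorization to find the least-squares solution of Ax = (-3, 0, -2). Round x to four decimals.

x = (-0.9650, 0.8288)

e_1 = v_1/‖v_1‖ = (3, 4, 1)/5.0990 = (0.5883, 0.7845, 0.1961).
r_{12} = e_1·v_2 = 3.3340.
u_2 = v_2 − 3.3340·e_1 = (-0.9615, 1.3846, -2.6538).
‖u_2‖ = 3.1440, so e_2 = (-0.3058, 0.4404, -0.8441).
Qᵀb = (-2.1573, 2.6057).
Back-substitute: x_2 = 2.6057/3.1440 = 0.8288.
x_1 = (-2.1573 − 3.3340·0.8288)/5.0990 = -0.9650.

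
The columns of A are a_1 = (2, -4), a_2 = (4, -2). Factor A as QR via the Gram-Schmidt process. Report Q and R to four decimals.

Q = [[0.4472, 0.8944], [-0.8944, 0.4472]], R = [[4.4721, 3.5777], [0.0000, 2.6833]]

a_1 = (2, -4); ‖a_1‖ = 4.4721, so q_1 = (0.4472, -0.8944).
q_1·a_2 = 0.4472·4 + (-0.8944)·(-2) = 3.5777.
u_2 = a_2 − 3.5777·q_1 = (2.4000, 1.2000).
‖u_2‖ = 2.6833, so q_2 = (0.8944, 0.4472).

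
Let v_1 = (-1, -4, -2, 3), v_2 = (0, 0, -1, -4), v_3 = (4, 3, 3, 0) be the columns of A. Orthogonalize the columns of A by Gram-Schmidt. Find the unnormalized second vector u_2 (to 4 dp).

u_2 = (-0.3333, -1.3333, -1.6667, -3.0000)

e_1 = v_1/‖v_1‖ = (-1, -4, -2, 3)/5.4772 = (-0.1826, -0.7303, -0.3651, 0.5477).
r_{12} = e_1·v_2 = -1.8257.
u_2 = v_2 + 1.8257·e_1 = (-0.3333, -1.3333, -1.6667, -3.0000).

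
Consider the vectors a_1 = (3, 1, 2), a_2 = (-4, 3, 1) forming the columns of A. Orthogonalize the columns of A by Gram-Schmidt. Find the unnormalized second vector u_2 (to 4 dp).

u_2 = (-2.5000, 3.5000, 2.0000)

a_1 = (3, 1, 2); ‖a_1‖ = 3.7417, so q_1 = (0.8018, 0.2673, 0.5345).
q_1·a_2 = 0.8018·(-4) + 0.2673·3 + 0.5345·1 = -1.8708.
u_2 = a_2 + 1.8708·q_1 = (-2.5000, 3.5000, 2.0000).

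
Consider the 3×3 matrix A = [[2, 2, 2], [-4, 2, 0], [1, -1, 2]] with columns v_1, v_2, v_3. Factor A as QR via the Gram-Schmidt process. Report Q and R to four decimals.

v_1 = (2, -4, 1); ‖v_1‖ = 4.5826, so e_1 = (0.4364, -0.8729, 0.2182).
e_1·v_2 = 0.4364·2 + (-0.8729)·2 + 0.2182·(-1) = -1.0911.
u_2 = v_2 + 1.0911·e_1 = (2.4762, 1.0476, -0.7619).
‖u_2‖ = 2.7946, so e_2 = (0.8861, 0.3749, -0.2726).
e_1·v_3 = 0.4364·2 + (-0.8729)·0 + 0.2182·2 = 1.3093; e_2·v_3 = 0.8861·2 + 0.3749·0 + (-0.2726)·2 = 1.2269.
u_3 = v_3 − 1.3093·e_1 − 1.2269·e_2 = (0.3415, 0.6829, 2.0488).
‖u_3‖ = 2.1864, so e_3 = (0.1562, 0.3123, 0.9370).

Q = [[0.4364, 0.8861, 0.1562], [-0.8729, 0.3749, 0.3123], [0.2182, -0.2726, 0.9370]], R = [[4.5826, -1.0911, 1.3093], [0.0000, 2.7946, 1.2269], [0.0000, 0.0000, 2.1864]]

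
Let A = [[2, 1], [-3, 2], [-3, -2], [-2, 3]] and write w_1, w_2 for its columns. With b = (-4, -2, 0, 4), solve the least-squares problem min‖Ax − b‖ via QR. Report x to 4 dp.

q_1 = w_1/‖w_1‖ = (2, -3, -3, -2)/5.0990 = (0.3922, -0.5883, -0.5883, -0.3922).
r_{12} = q_1·w_2 = -0.7845.
u_2 = w_2 + 0.7845·q_1 = (1.3077, 1.5385, -2.4615, 2.6923).
‖u_2‖ = 4.1695, so q_2 = (0.3136, 0.3690, -0.5904, 0.6457).
Qᵀb = (-1.9612, 0.5904).
Back-substitute: x_2 = 0.5904/4.1695 = 0.1416.
x_1 = (-1.9612 + 0.7845·0.1416)/5.0990 = -0.3628.

x = (-0.3628, 0.1416)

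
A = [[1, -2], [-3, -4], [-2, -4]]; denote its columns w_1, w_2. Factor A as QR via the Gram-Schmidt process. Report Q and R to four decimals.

e_1 = w_1/‖w_1‖ = (1, -3, -2)/3.7417 = (0.2673, -0.8018, -0.5345).
r_{12} = e_1·w_2 = 4.8107.
u_2 = w_2 − 4.8107·e_1 = (-3.2857, -0.1429, -1.4286).
‖u_2‖ = 3.5857, so e_2 = (-0.9163, -0.0398, -0.3984).

Q = [[0.2673, -0.9163], [-0.8018, -0.0398], [-0.5345, -0.3984]], R = [[3.7417, 4.8107], [0.0000, 3.5857]]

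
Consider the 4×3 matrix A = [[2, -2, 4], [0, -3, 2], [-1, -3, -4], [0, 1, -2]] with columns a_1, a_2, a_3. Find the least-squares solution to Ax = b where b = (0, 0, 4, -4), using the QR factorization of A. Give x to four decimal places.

a_1 = (2, 0, -1, 0); ‖a_1‖ = 2.2361, so e_1 = (0.8944, 0.0000, -0.4472, 0.0000).
e_1·a_2 = 0.8944·(-2) + 0.0000·(-3) + (-0.4472)·(-3) + 0.0000·1 = -0.4472.
u_2 = a_2 + 0.4472·e_1 = (-1.6000, -3.0000, -3.2000, 1.0000).
‖u_2‖ = 4.7749, so e_2 = (-0.3351, -0.6283, -0.6702, 0.2094).
e_1·a_3 = 0.8944·4 + 0.0000·2 + (-0.4472)·(-4) + 0.0000·(-2) = 5.3666; e_2·a_3 = (-0.3351)·4 + (-0.6283)·2 + (-0.6702)·(-4) + 0.2094·(-2) = -0.3351.
u_3 = a_3 − 5.3666·e_1 + 0.3351·e_2 = (-0.9123, 1.7895, -1.8246, -1.9298).
‖u_3‖ = 3.3298, so e_3 = (-0.2740, 0.5374, -0.5479, -0.5796).
Qᵀb = (-1.7889, -3.5184, 0.1264).
Back-substitute: x_3 = 0.1264/3.3298 = 0.0380.
x_2 = (-3.5184 + 0.3351·0.0380)/4.7749 = -0.7342.
x_1 = (-1.7889 + 0.4472·(-0.7342) − 5.3666·0.0380)/2.2361 = -1.0380.

x = (-1.0380, -0.7342, 0.0380)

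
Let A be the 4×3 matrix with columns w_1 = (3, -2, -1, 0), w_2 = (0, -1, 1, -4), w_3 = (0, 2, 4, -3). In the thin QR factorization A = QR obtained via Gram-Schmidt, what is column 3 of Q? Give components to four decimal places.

w_1 = (3, -2, -1, 0); ‖w_1‖ = 3.7417, so q_1 = (0.8018, -0.5345, -0.2673, 0.0000).
q_1·w_2 = 0.8018·0 + (-0.5345)·(-1) + (-0.2673)·1 + 0.0000·(-4) = 0.2673.
u_2 = w_2 − 0.2673·q_1 = (-0.2143, -0.8571, 1.0714, -4.0000).
‖u_2‖ = 4.2342, so q_2 = (-0.0506, -0.2024, 0.2530, -0.9447).
q_1·w_3 = 0.8018·0 + (-0.5345)·2 + (-0.2673)·4 + 0.0000·(-3) = -2.1381; q_2·w_3 = (-0.0506)·0 + (-0.2024)·2 + 0.2530·4 + (-0.9447)·(-3) = 3.4414.
u_3 = w_3 + 2.1381·q_1 − 3.4414·q_2 = (1.8884, 1.5538, 2.5578, 0.2510).
‖u_3‖ = 3.5476, so q_3 = (0.5323, 0.4380, 0.7210, 0.0708).

q_3 = (0.5323, 0.4380, 0.7210, 0.0708)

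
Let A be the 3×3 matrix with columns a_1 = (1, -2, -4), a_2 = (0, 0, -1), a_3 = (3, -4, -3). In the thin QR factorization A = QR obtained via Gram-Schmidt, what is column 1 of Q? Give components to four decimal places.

e_1 = (0.2182, -0.4364, -0.8729)

a_1 = (1, -2, -4); ‖a_1‖ = 4.5826, so e_1 = (0.2182, -0.4364, -0.8729).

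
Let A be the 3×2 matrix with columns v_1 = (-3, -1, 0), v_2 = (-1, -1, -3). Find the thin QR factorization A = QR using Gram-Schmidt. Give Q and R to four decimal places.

e_1 = v_1/‖v_1‖ = (-3, -1, 0)/3.1623 = (-0.9487, -0.3162, 0.0000).
r_{12} = e_1·v_2 = 1.2649.
u_2 = v_2 − 1.2649·e_1 = (0.2000, -0.6000, -3.0000).
‖u_2‖ = 3.0659, so e_2 = (0.0652, -0.1957, -0.9785).

Q = [[-0.9487, 0.0652], [-0.3162, -0.1957], [0.0000, -0.9785]], R = [[3.1623, 1.2649], [0.0000, 3.0659]]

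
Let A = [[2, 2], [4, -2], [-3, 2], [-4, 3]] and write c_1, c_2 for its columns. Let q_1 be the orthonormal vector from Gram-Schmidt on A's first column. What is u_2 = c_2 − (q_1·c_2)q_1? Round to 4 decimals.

u_2 = (2.9778, -0.0444, 0.5333, 1.0444)

c_1 = (2, 4, -3, -4); ‖c_1‖ = 6.7082, so q_1 = (0.2981, 0.5963, -0.4472, -0.5963).
q_1·c_2 = 0.2981·2 + 0.5963·(-2) + (-0.4472)·2 + (-0.5963)·3 = -3.2796.
u_2 = c_2 + 3.2796·q_1 = (2.9778, -0.0444, 0.5333, 1.0444).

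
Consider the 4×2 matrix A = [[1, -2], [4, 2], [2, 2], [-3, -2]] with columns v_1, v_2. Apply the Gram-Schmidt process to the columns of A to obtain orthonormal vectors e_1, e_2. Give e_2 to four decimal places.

e_1 = v_1/‖v_1‖ = (1, 4, 2, -3)/5.4772 = (0.1826, 0.7303, 0.3651, -0.5477).
r_{12} = e_1·v_2 = 2.9212.
u_2 = v_2 − 2.9212·e_1 = (-2.5333, -0.1333, 0.9333, -0.4000).
‖u_2‖ = 2.7325, so e_2 = (-0.9271, -0.0488, 0.3416, -0.1464).

e_2 = (-0.9271, -0.0488, 0.3416, -0.1464)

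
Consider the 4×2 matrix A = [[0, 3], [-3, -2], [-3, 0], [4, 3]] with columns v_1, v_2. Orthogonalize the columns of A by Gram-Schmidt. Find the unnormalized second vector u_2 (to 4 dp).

u_2 = (3.0000, -0.4118, 1.5882, 0.8824)

v_1 = (0, -3, -3, 4); ‖v_1‖ = 5.8310, so e_1 = (0.0000, -0.5145, -0.5145, 0.6860).
e_1·v_2 = 0.0000·3 + (-0.5145)·(-2) + (-0.5145)·0 + 0.6860·3 = 3.0870.
u_2 = v_2 − 3.0870·e_1 = (3.0000, -0.4118, 1.5882, 0.8824).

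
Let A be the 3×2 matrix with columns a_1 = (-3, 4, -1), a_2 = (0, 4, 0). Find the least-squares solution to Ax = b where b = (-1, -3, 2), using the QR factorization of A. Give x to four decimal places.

x = (0.1000, -0.8500)

a_1 = (-3, 4, -1); ‖a_1‖ = 5.0990, so e_1 = (-0.5883, 0.7845, -0.1961).
e_1·a_2 = (-0.5883)·0 + 0.7845·4 + (-0.1961)·0 = 3.1379.
u_2 = a_2 − 3.1379·e_1 = (1.8462, 1.5385, 0.6154).
‖u_2‖ = 2.4807, so e_2 = (0.7442, 0.6202, 0.2481).
Qᵀb = (-2.1573, -2.1086).
Back-substitute: x_2 = -2.1086/2.4807 = -0.8500.
x_1 = (-2.1573 − 3.1379·(-0.8500))/5.0990 = 0.1000.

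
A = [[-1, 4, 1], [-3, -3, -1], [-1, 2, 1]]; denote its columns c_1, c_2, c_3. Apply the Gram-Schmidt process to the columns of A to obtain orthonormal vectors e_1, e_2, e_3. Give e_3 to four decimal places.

c_1 = (-1, -3, -1); ‖c_1‖ = 3.3166, so e_1 = (-0.3015, -0.9045, -0.3015).
e_1·c_2 = (-0.3015)·4 + (-0.9045)·(-3) + (-0.3015)·2 = 0.9045.
u_2 = c_2 − 0.9045·e_1 = (4.2727, -2.1818, 2.2727).
‖u_2‖ = 5.3087, so e_2 = (0.8049, -0.4110, 0.4281).
e_1·c_3 = (-0.3015)·1 + (-0.9045)·(-1) + (-0.3015)·1 = 0.3015; e_2·c_3 = 0.8049·1 + (-0.4110)·(-1) + 0.4281·1 = 1.6440.
u_3 = c_3 − 0.3015·e_1 − 1.6440·e_2 = (-0.2323, -0.0516, 0.3871).
‖u_3‖ = 0.4544, so e_3 = (-0.5112, -0.1136, 0.8519).

e_3 = (-0.5112, -0.1136, 0.8519)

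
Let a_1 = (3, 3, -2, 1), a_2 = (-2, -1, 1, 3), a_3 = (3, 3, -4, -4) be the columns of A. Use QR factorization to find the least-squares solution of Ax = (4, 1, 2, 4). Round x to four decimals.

a_1 = (3, 3, -2, 1); ‖a_1‖ = 4.7958, so q_1 = (0.6255, 0.6255, -0.4170, 0.2085).
q_1·a_2 = 0.6255·(-2) + 0.6255·(-1) + (-0.4170)·1 + 0.2085·3 = -1.6681.
u_2 = a_2 + 1.6681·q_1 = (-0.9565, 0.0435, 0.3043, 3.3478).
‖u_2‖ = 3.4953, so q_2 = (-0.2737, 0.0124, 0.0871, 0.9578).
q_1·a_3 = 0.6255·3 + 0.6255·3 + (-0.4170)·(-4) + 0.2085·(-4) = 4.5873; q_2·a_3 = (-0.2737)·3 + 0.0124·3 + 0.0871·(-4) + 0.9578·(-4) = -4.9631.
u_3 = a_3 − 4.5873·q_1 + 4.9631·q_2 = (-1.2278, 0.1922, -1.6548, -0.2028).
‖u_3‖ = 2.0794, so q_3 = (-0.5904, 0.0924, -0.7958, -0.0976).
Qᵀb = (3.1277, 2.9231, -4.2512).
Back-substitute: x_3 = -4.2512/2.0794 = -2.0444.
x_2 = (2.9231 + 4.9631·(-2.0444))/3.4953 = -2.0667.
x_1 = (3.1277 + 1.6681·(-2.0667) − 4.5873·(-2.0444))/4.7958 = 1.8889.

x = (1.8889, -2.0667, -2.0444)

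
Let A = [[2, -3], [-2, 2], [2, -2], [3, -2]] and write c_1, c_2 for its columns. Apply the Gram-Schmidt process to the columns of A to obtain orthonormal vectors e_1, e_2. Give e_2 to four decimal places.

e_2 = (-0.7838, 0.0682, -0.0682, 0.6134)

e_1 = c_1/‖c_1‖ = (2, -2, 2, 3)/4.5826 = (0.4364, -0.4364, 0.4364, 0.6547).
r_{12} = e_1·c_2 = -4.3644.
u_2 = c_2 + 4.3644·e_1 = (-1.0952, 0.0952, -0.0952, 0.8571).
‖u_2‖ = 1.3973, so e_2 = (-0.7838, 0.0682, -0.0682, 0.6134).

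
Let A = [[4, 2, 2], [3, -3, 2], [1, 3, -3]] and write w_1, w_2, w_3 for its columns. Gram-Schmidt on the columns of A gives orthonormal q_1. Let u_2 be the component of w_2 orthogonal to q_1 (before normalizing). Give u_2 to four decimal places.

u_2 = (1.6923, -3.2308, 2.9231)

w_1 = (4, 3, 1); ‖w_1‖ = 5.0990, so q_1 = (0.7845, 0.5883, 0.1961).
q_1·w_2 = 0.7845·2 + 0.5883·(-3) + 0.1961·3 = 0.3922.
u_2 = w_2 − 0.3922·q_1 = (1.6923, -3.2308, 2.9231).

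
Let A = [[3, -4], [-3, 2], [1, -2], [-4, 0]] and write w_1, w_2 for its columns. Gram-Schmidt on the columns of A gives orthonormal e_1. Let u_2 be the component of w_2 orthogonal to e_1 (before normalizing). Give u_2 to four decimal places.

u_2 = (-2.2857, 0.2857, -1.4286, -2.2857)

w_1 = (3, -3, 1, -4); ‖w_1‖ = 5.9161, so e_1 = (0.5071, -0.5071, 0.1690, -0.6761).
e_1·w_2 = 0.5071·(-4) + (-0.5071)·2 + 0.1690·(-2) + (-0.6761)·0 = -3.3806.
u_2 = w_2 + 3.3806·e_1 = (-2.2857, 0.2857, -1.4286, -2.2857).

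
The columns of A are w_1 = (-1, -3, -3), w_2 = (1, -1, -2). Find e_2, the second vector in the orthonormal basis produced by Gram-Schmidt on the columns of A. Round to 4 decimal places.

w_1 = (-1, -3, -3); ‖w_1‖ = 4.3589, so e_1 = (-0.2294, -0.6882, -0.6882).
e_1·w_2 = (-0.2294)·1 + (-0.6882)·(-1) + (-0.6882)·(-2) = 1.8353.
u_2 = w_2 − 1.8353·e_1 = (1.4211, 0.2632, -0.7368).
‖u_2‖ = 1.6222, so e_2 = (0.8760, 0.1622, -0.4542).

e_2 = (0.8760, 0.1622, -0.4542)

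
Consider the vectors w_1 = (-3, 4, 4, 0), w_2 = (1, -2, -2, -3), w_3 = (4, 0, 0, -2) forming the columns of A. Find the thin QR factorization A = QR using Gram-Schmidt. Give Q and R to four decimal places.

w_1 = (-3, 4, 4, 0); ‖w_1‖ = 6.4031, so q_1 = (-0.4685, 0.6247, 0.6247, 0.0000).
q_1·w_2 = (-0.4685)·1 + 0.6247·(-2) + 0.6247·(-2) + 0.0000·(-3) = -2.9673.
u_2 = w_2 + 2.9673·q_1 = (-0.3902, -0.1463, -0.1463, -3.0000).
‖u_2‖ = 3.0323, so q_2 = (-0.1287, -0.0483, -0.0483, -0.9893).
q_1·w_3 = (-0.4685)·4 + 0.6247·0 + 0.6247·0 + 0.0000·(-2) = -1.8741; q_2·w_3 = (-0.1287)·4 + (-0.0483)·0 + (-0.0483)·0 + (-0.9893)·(-2) = 1.4639.
u_3 = w_3 + 1.8741·q_1 − 1.4639·q_2 = (3.3103, 1.2414, 1.2414, -0.5517).
‖u_3‖ = 3.7875, so q_3 = (0.8740, 0.3278, 0.3278, -0.1457).

Q = [[-0.4685, -0.1287, 0.8740], [0.6247, -0.0483, 0.3278], [0.6247, -0.0483, 0.3278], [0.0000, -0.9893, -0.1457]], R = [[6.4031, -2.9673, -1.8741], [0.0000, 3.0323, 1.4639], [0.0000, 0.0000, 3.7875]]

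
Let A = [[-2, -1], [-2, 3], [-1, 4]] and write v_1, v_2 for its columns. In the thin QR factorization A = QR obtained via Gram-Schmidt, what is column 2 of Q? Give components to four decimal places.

e_1 = v_1/‖v_1‖ = (-2, -2, -1)/3.0000 = (-0.6667, -0.6667, -0.3333).
r_{12} = e_1·v_2 = -2.6667.
u_2 = v_2 + 2.6667·e_1 = (-2.7778, 1.2222, 3.1111).
‖u_2‖ = 4.3461, so e_2 = (-0.6391, 0.2812, 0.7158).

e_2 = (-0.6391, 0.2812, 0.7158)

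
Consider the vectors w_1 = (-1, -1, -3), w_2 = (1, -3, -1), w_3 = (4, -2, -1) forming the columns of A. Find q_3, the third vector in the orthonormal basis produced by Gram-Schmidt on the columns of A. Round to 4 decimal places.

q_1 = w_1/‖w_1‖ = (-1, -1, -3)/3.3166 = (-0.3015, -0.3015, -0.9045).
r_{12} = q_1·w_2 = 1.5076.
u_2 = w_2 − 1.5076·q_1 = (1.4545, -2.5455, 0.3636).
‖u_2‖ = 2.9542, so q_2 = (0.4924, -0.8616, 0.1231).
r_{13} = q_1·w_3 = 0.3015; r_{23} = q_2·w_3 = 3.5697.
u_3 = w_3 − 0.3015·q_1 − 3.5697·q_2 = (2.3333, 1.1667, -1.1667).
‖u_3‖ = 2.8577, so q_3 = (0.8165, 0.4082, -0.4082).

q_3 = (0.8165, 0.4082, -0.4082)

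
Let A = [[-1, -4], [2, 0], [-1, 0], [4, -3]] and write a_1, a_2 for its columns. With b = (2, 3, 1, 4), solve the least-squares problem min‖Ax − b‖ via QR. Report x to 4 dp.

x = (0.6481, -0.5926)

e_1 = a_1/‖a_1‖ = (-1, 2, -1, 4)/4.6904 = (-0.2132, 0.4264, -0.2132, 0.8528).
r_{12} = e_1·a_2 = -1.7056.
u_2 = a_2 + 1.7056·e_1 = (-4.3636, 0.7273, -0.3636, -1.5455).
‖u_2‖ = 4.7001, so e_2 = (-0.9284, 0.1547, -0.0774, -0.3288).
Qᵀb = (4.0508, -2.7852).
Back-substitute: x_2 = -2.7852/4.7001 = -0.5926.
x_1 = (4.0508 + 1.7056·(-0.5926))/4.6904 = 0.6481.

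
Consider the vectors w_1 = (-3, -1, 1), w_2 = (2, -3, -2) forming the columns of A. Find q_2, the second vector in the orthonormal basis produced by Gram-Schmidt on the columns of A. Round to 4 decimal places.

q_1 = w_1/‖w_1‖ = (-3, -1, 1)/3.3166 = (-0.9045, -0.3015, 0.3015).
r_{12} = q_1·w_2 = -1.5076.
u_2 = w_2 + 1.5076·q_1 = (0.6364, -3.4545, -1.5455).
‖u_2‖ = 3.8376, so q_2 = (0.1658, -0.9002, -0.4027).

q_2 = (0.1658, -0.9002, -0.4027)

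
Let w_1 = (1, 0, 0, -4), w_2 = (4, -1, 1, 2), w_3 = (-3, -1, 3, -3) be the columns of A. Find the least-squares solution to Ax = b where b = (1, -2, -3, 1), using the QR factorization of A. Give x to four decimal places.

w_1 = (1, 0, 0, -4); ‖w_1‖ = 4.1231, so q_1 = (0.2425, 0.0000, 0.0000, -0.9701).
q_1·w_2 = 0.2425·4 + 0.0000·(-1) + 0.0000·1 + (-0.9701)·2 = -0.9701.
u_2 = w_2 + 0.9701·q_1 = (4.2353, -1.0000, 1.0000, 1.0588).
‖u_2‖ = 4.5890, so q_2 = (0.9229, -0.2179, 0.2179, 0.2307).
q_1·w_3 = 0.2425·(-3) + 0.0000·(-1) + 0.0000·3 + (-0.9701)·(-3) = 2.1828; q_2·w_3 = 0.9229·(-3) + (-0.2179)·(-1) + 0.2179·3 + 0.2307·(-3) = -2.5893.
u_3 = w_3 − 2.1828·q_1 + 2.5893·q_2 = (-1.1397, -1.5642, 3.5642, -0.2849).
‖u_3‖ = 4.0658, so q_3 = (-0.2803, -0.3847, 0.8766, -0.0701).
Qᵀb = (-0.7276, 0.9357, -2.2108).
Back-substitute: x_3 = -2.2108/4.0658 = -0.5438.
x_2 = (0.9357 + 2.5893·(-0.5438))/4.5890 = -0.1029.
x_1 = (-0.7276 + 0.9701·(-0.1029) − 2.1828·(-0.5438))/4.1231 = 0.0872.

x = (0.0872, -0.1029, -0.5438)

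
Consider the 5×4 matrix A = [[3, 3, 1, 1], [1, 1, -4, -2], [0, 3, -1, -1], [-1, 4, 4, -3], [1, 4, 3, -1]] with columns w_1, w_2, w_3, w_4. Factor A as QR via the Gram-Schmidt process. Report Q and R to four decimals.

Q = [[0.8660, 0.0765, 0.2298, 0.0819], [0.2887, 0.0255, -0.7539, -0.5853], [0.0000, 0.4593, -0.5375, 0.7036], [-0.2887, 0.7400, 0.1774, -0.3912], [0.2887, 0.4848, 0.2418, -0.0516]], R = [[3.4641, 2.8868, -0.5774, 0.8660], [0.0000, 6.5320, 3.9294, -3.1384], [0.0000, 0.0000, 5.2179, 1.5010], [0.0000, 0.0000, 0.0000, 1.7741]]

w_1 = (3, 1, 0, -1, 1); ‖w_1‖ = 3.4641, so e_1 = (0.8660, 0.2887, 0.0000, -0.2887, 0.2887).
e_1·w_2 = 0.8660·3 + 0.2887·1 + 0.0000·3 + (-0.2887)·4 + 0.2887·4 = 2.8868.
u_2 = w_2 − 2.8868·e_1 = (0.5000, 0.1667, 3.0000, 4.8333, 3.1667).
‖u_2‖ = 6.5320, so e_2 = (0.0765, 0.0255, 0.4593, 0.7400, 0.4848).
e_1·w_3 = 0.8660·1 + 0.2887·(-4) + 0.0000·(-1) + (-0.2887)·4 + 0.2887·3 = -0.5774; e_2·w_3 = 0.0765·1 + 0.0255·(-4) + 0.4593·(-1) + 0.7400·4 + 0.4848·3 = 3.9294.
u_3 = w_3 + 0.5774·e_1 − 3.9294·e_2 = (1.1992, -3.9336, -2.8047, 0.9258, 1.2617).
‖u_3‖ = 5.2179, so e_3 = (0.2298, -0.7539, -0.5375, 0.1774, 0.2418).
e_1·w_4 = 0.8660·1 + 0.2887·(-2) + 0.0000·(-1) + (-0.2887)·(-3) + 0.2887·(-1) = 0.8660; e_2·w_4 = 0.0765·1 + 0.0255·(-2) + 0.4593·(-1) + 0.7400·(-3) + 0.4848·(-1) = -3.1384; e_3·w_4 = 0.2298·1 + (-0.7539)·(-2) + (-0.5375)·(-1) + 0.1774·(-3) + 0.2418·(-1) = 1.5010.
u_4 = w_4 − 0.8660·e_1 + 3.1384·e_2 − 1.5010·e_3 = (0.1453, -1.0384, 1.2482, -0.6940, -0.0915).
‖u_4‖ = 1.7741, so e_4 = (0.0819, -0.5853, 0.7036, -0.3912, -0.0516).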